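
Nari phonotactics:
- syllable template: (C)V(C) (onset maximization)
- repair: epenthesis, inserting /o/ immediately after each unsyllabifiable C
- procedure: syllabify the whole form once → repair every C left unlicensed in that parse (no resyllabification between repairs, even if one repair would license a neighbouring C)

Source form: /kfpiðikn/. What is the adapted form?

Under (C)V(C), the unsyllabifiable consonants are /k/, /f/, /n/ (at most one coda consonant is licensed; onsets are limited to one consonant).
Each unlicensed consonant becomes the onset of a new syllable: /k/ → /ko/, /f/ → /fo/, /n/ → /no/.

kofopiðikno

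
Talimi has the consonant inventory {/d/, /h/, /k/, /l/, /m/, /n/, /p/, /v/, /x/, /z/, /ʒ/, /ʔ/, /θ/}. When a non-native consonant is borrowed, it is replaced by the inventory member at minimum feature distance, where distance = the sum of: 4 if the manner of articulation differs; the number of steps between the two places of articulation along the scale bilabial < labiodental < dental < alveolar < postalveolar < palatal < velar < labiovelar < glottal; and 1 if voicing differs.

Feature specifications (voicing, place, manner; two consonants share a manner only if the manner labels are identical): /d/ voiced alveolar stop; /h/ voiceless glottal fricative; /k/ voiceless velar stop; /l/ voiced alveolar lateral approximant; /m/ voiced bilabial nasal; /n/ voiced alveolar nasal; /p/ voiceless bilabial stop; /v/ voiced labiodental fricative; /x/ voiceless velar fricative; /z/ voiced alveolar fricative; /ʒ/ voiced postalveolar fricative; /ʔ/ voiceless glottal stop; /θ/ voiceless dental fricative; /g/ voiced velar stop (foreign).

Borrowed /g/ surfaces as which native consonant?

k

/k/ is closest: same manner (stop), place distance 0 (velar→velar), voicing differs (+1); total 1. Next closest is /d/ at distance 3.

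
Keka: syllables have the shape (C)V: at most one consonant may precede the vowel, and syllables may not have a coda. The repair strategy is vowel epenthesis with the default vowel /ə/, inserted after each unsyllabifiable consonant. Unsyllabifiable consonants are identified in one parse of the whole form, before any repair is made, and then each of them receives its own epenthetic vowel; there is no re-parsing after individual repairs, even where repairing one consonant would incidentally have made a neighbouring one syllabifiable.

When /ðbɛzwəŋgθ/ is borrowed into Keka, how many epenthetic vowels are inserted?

The unsyllabifiable consonants are /ð/, /z/, /ŋ/, /g/, /θ/; each receives one epenthetic vowel.

5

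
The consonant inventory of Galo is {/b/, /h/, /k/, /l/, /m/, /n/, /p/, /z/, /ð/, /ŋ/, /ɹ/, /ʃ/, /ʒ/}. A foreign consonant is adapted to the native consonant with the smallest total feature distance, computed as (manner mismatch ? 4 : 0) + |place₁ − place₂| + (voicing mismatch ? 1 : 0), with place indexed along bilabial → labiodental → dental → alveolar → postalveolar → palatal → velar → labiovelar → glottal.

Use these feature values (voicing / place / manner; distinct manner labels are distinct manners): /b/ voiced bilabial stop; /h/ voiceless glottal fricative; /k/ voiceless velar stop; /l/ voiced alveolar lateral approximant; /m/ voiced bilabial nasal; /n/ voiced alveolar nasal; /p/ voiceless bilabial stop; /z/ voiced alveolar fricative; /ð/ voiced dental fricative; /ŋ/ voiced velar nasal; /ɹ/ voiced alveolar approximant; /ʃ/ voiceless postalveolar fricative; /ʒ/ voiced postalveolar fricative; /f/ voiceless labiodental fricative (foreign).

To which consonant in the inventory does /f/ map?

ð

/ð/ is closest: same manner (fricative), place distance 1 (labiodental→dental), voicing differs (+1); total 2. Next closest is /z/ at distance 3.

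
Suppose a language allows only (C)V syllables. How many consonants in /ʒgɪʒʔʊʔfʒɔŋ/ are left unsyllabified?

The consonants /ʒ/, /ʒ/, /ʔ/, /f/, /ŋ/ cannot be parsed into a legal (C)V syllable (no codas are permitted; onsets are limited to one consonant).

5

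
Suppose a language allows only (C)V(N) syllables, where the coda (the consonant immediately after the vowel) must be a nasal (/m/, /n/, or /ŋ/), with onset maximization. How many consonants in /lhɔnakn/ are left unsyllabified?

Syllabifying with onset maximization leaves /l/, /k/, /n/ stranded (only a nasal (/m/, /n/, or /ŋ/) is licensed in coda position; onsets are limited to one consonant).

3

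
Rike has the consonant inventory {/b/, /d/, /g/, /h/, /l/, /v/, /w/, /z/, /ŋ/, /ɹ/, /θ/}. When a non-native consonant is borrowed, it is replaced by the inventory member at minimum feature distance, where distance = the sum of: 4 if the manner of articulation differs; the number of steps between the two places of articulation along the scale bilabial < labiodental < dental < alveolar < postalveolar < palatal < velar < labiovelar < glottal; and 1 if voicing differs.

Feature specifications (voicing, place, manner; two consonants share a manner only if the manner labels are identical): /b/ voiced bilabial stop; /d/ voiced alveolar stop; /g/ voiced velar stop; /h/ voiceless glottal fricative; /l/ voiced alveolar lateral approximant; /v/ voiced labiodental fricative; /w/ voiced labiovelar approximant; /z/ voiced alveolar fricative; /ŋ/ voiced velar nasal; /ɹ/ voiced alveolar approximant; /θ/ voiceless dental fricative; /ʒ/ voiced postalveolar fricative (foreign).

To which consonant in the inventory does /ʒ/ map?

z

/z/ is closest: same manner (fricative), place distance 1 (postalveolar→alveolar), same voicing; total 1. Next closest is /v/ at distance 3.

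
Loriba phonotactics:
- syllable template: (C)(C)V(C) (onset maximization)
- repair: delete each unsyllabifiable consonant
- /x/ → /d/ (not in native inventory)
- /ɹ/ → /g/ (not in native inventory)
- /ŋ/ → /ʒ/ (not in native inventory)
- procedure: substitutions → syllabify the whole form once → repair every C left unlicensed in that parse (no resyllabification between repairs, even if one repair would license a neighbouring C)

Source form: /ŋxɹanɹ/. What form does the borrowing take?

Substitution: /ŋ/ → /ʒ/, /x/ → /d/, /ɹ/ → /g/, giving /ʒdgang/.
Syllabifying with onset maximization leaves /ʒ/, /g/ stranded (at most one coda consonant is licensed; onsets may contain at most 2 consonants).
Each unlicensed consonant is deleted: /ʒ/, /g/.

dgan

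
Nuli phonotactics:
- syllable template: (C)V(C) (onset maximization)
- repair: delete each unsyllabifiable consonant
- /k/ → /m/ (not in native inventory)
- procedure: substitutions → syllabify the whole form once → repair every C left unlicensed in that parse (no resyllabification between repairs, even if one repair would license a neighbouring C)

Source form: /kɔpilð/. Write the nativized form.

mɔpil

Substitution: /k/ → /m/, giving /mɔpilð/.
The consonants /ð/ cannot be parsed into a legal (C)V(C) syllable (at most one coda consonant is licensed; onsets are limited to one consonant).
Deletion applies to /ð/.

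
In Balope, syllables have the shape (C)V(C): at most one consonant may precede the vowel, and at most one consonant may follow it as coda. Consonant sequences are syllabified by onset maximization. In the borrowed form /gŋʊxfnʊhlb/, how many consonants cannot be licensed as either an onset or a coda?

Under (C)V(C), the unsyllabifiable consonants are /g/, /f/, /l/, /b/ (at most one coda consonant is licensed; onsets are limited to one consonant).

4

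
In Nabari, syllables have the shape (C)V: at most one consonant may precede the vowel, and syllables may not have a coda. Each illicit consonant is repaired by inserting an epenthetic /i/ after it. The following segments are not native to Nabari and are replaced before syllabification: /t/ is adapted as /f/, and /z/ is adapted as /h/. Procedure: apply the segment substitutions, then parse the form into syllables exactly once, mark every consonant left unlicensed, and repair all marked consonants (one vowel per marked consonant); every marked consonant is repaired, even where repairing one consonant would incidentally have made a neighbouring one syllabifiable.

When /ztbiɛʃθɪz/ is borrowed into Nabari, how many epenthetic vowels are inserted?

After substitution the input is /hfbiɛʃθɪh/.
The unsyllabifiable consonants are /h/, /f/, /ʃ/, /h/; each receives one epenthetic vowel.

4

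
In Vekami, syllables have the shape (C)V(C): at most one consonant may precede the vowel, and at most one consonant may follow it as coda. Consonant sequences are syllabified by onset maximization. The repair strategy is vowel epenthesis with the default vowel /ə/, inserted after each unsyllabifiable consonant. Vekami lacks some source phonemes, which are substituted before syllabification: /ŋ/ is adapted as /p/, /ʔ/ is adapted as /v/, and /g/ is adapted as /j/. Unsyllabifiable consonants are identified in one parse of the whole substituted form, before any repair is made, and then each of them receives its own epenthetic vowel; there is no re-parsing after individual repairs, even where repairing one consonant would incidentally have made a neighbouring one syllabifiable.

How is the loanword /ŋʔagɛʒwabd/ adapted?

Substitution: /ŋ/ → /p/, /ʔ/ → /v/, /g/ → /j/, giving /pvajɛʒwabd/.
Syllabifying with onset maximization leaves /p/, /d/ stranded (at most one coda consonant is licensed; onsets are limited to one consonant).
Each unlicensed consonant becomes the onset of a new syllable: /p/ → /pə/, /d/ → /də/.

pəvajɛʒwabdə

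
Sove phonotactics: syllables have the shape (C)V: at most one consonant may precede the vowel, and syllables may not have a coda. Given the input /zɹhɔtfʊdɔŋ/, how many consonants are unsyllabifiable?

Syllabifying with onset maximization leaves /z/, /ɹ/, /t/, /ŋ/ stranded (no codas are permitted; onsets are limited to one consonant).

4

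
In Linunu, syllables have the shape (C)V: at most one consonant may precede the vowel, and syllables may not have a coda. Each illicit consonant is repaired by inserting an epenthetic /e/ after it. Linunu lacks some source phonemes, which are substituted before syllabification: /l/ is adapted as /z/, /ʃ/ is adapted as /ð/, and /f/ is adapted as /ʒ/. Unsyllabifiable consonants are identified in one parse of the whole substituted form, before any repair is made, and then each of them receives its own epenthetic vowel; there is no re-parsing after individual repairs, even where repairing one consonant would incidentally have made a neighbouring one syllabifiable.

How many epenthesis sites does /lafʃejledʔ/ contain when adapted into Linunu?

4

After substitution the input is /zaʒðejzedʔ/.
The unsyllabifiable consonants are /ʒ/, /j/, /d/, /ʔ/; each receives one epenthetic vowel.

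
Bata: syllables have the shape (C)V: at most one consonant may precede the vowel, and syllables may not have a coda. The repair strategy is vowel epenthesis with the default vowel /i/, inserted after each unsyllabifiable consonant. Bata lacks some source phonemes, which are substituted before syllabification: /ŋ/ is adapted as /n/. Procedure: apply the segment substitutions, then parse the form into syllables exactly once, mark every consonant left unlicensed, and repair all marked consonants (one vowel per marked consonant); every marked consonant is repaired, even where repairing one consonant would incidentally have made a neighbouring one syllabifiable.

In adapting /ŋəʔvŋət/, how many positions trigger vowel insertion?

3

After substitution the input is /nəʔvnət/.
The unsyllabifiable consonants are /ʔ/, /v/, /t/; each receives one epenthetic vowel.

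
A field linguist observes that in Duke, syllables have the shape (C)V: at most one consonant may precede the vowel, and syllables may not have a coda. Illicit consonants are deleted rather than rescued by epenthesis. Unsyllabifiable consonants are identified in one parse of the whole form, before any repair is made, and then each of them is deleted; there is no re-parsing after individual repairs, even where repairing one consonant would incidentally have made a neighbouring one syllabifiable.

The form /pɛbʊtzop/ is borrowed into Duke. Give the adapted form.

Syllabifying with onset maximization leaves /t/, /p/ stranded (no codas are permitted; onsets are limited to one consonant).
Each unlicensed consonant is deleted: /t/, /p/.

pɛbʊzo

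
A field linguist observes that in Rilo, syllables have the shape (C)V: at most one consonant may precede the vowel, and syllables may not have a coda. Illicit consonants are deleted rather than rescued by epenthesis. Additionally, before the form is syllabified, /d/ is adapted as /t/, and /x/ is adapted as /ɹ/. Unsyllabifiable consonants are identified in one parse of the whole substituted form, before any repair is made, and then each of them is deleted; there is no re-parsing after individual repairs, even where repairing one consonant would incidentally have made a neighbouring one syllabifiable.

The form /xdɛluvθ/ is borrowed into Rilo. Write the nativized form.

tɛlu

Substitution: /x/ → /ɹ/, /d/ → /t/, giving /ɹtɛluvθ/.
Syllabifying with onset maximization leaves /ɹ/, /v/, /θ/ stranded (no codas are permitted; onsets are limited to one consonant).
Deletion applies to /ɹ/, /v/, /θ/.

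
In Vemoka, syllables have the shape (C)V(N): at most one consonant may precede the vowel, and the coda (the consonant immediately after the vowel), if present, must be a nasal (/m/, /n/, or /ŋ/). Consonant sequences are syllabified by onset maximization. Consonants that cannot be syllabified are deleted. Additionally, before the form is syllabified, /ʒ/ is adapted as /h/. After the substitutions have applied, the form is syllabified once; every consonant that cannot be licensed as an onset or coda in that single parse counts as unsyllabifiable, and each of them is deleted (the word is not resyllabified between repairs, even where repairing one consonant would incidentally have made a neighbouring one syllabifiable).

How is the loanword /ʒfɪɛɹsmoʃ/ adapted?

Substitution: /ʒ/ → /h/, giving /hfɪɛɹsmoʃ/.
The consonants /h/, /ɹ/, /s/, /ʃ/ cannot be parsed into a legal (C)V(N) syllable (only a nasal (/m/, /n/, or /ŋ/) is licensed in coda position; onsets are limited to one consonant).
Deleting the stranded consonants removes /h/, /ɹ/, /s/, /ʃ/.

fɪɛmo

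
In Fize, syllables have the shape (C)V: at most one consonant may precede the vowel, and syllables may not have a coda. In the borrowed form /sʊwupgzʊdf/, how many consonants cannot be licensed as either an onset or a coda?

4

Under (C)V, the unsyllabifiable consonants are /p/, /g/, /d/, /f/ (no codas are permitted; onsets are limited to one consonant).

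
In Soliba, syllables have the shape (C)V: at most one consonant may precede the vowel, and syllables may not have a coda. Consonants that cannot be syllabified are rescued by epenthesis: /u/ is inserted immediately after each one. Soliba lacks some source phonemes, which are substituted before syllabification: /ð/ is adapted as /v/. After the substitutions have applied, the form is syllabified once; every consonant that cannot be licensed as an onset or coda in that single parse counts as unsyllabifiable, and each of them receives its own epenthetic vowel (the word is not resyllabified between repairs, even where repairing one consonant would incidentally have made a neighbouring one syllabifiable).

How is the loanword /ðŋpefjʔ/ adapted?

Substitution: /ð/ → /v/, giving /vŋpefjʔ/.
Syllabifying with onset maximization leaves /v/, /ŋ/, /f/, /j/, /ʔ/ stranded (no codas are permitted; onsets are limited to one consonant).
Epenthesis after each stranded consonant: /v/ → /vu/, /ŋ/ → /ŋu/, /f/ → /fu/, /j/ → /ju/, /ʔ/ → /ʔu/.

vuŋupefujuʔu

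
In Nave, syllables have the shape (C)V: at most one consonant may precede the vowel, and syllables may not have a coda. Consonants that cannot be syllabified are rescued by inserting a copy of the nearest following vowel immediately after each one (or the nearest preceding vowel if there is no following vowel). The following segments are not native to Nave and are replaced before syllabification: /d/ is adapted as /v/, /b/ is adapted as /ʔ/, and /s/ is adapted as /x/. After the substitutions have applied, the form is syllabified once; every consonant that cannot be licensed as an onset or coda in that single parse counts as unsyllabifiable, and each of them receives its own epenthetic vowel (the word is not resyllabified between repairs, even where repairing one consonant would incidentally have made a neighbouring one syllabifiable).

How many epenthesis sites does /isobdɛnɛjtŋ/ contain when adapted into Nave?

After substitution the input is /ixoʔvɛnɛjtŋ/.
The unsyllabifiable consonants are /ʔ/, /j/, /t/, /ŋ/; each receives one epenthetic vowel.

4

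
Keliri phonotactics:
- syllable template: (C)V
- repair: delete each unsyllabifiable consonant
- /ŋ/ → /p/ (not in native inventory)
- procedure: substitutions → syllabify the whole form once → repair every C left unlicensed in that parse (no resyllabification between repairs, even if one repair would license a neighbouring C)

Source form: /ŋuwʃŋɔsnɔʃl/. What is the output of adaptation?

Substitution: /ŋ/ → /p/, giving /puwʃpɔsnɔʃl/.
Syllabifying with onset maximization leaves /w/, /ʃ/, /s/, /ʃ/, /l/ stranded (no codas are permitted; onsets are limited to one consonant).
Each unlicensed consonant is deleted: /w/, /ʃ/, /s/, /ʃ/, /l/.

pupɔnɔ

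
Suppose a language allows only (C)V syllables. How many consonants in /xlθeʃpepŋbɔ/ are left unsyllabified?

5

Under (C)V, the unsyllabifiable consonants are /x/, /l/, /ʃ/, /p/, /ŋ/ (no codas are permitted; onsets are limited to one consonant).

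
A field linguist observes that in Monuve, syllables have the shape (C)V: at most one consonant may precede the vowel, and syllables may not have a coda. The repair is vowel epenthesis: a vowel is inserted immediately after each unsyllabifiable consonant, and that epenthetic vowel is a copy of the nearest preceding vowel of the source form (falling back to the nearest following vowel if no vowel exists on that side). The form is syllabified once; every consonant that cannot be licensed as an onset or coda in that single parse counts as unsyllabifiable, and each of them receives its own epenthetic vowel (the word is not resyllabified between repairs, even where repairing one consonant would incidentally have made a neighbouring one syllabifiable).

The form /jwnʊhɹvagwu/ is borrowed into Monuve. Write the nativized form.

jʊwʊnʊhʊɹʊvagawu

Under (C)V, the unsyllabifiable consonants are /j/, /w/, /h/, /ɹ/, /g/ (no codas are permitted; onsets are limited to one consonant).
Inserting the epenthetic vowel yields /j/ → /jʊ/, /w/ → /wʊ/, /h/ → /hʊ/, /ɹ/ → /ɹʊ/, /g/ → /ga/.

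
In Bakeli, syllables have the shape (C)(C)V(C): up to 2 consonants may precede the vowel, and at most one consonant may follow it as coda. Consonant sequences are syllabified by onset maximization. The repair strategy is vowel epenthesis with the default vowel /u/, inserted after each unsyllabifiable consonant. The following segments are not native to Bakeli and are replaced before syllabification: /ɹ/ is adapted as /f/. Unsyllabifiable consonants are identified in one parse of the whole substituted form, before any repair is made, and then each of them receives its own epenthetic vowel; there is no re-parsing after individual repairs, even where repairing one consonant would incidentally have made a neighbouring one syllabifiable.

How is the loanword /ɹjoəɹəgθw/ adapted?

fjoəfəgθuwu

Substitution: /ɹ/ → /f/, giving /fjoəfəgθw/.
Under (C)(C)V(C), the unsyllabifiable consonants are /θ/, /w/ (at most one coda consonant is licensed; onsets may contain at most 2 consonants).
Epenthesis after each stranded consonant: /θ/ → /θu/, /w/ → /wu/.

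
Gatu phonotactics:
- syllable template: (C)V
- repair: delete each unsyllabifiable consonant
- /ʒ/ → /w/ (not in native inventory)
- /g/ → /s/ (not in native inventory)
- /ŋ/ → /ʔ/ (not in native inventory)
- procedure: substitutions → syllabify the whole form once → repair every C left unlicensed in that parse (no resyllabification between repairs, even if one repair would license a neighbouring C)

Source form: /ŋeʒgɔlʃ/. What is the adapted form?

Substitution: /ŋ/ → /ʔ/, /ʒ/ → /w/, /g/ → /s/, giving /ʔewsɔlʃ/.
Syllabifying with onset maximization leaves /w/, /l/, /ʃ/ stranded (no codas are permitted; onsets are limited to one consonant).
Deletion applies to /w/, /l/, /ʃ/.

ʔesɔ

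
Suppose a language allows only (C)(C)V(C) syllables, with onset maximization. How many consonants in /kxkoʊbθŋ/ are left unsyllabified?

3

Under (C)(C)V(C), the unsyllabifiable consonants are /k/, /θ/, /ŋ/ (at most one coda consonant is licensed; onsets may contain at most 2 consonants).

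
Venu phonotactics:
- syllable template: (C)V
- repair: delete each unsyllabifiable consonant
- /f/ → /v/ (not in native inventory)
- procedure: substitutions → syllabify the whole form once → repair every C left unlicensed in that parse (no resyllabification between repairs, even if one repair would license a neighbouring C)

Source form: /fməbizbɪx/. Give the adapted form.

məbibɪ

Substitution: /f/ → /v/, giving /vməbizbɪx/.
Syllabifying with onset maximization leaves /v/, /z/, /x/ stranded (no codas are permitted; onsets are limited to one consonant).
Each unlicensed consonant is deleted: /v/, /z/, /x/.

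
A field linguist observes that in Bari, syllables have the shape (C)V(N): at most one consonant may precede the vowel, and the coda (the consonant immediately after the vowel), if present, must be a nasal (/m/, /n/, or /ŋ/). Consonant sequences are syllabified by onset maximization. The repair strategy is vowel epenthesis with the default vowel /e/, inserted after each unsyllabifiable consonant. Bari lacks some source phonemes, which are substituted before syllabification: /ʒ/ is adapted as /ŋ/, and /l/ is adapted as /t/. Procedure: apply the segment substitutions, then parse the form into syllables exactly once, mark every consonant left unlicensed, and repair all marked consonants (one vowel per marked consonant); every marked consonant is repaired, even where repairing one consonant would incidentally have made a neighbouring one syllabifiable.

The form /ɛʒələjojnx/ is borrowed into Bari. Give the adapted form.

ɛŋətəjojenexe

Substitution: /ʒ/ → /ŋ/, /l/ → /t/, giving /ɛŋətəjojnx/.
Under (C)V(N), the unsyllabifiable consonants are /j/, /n/, /x/ (only a nasal (/m/, /n/, or /ŋ/) is licensed in coda position; onsets are limited to one consonant).
Inserting the epenthetic vowel yields /j/ → /je/, /n/ → /ne/, /x/ → /xe/.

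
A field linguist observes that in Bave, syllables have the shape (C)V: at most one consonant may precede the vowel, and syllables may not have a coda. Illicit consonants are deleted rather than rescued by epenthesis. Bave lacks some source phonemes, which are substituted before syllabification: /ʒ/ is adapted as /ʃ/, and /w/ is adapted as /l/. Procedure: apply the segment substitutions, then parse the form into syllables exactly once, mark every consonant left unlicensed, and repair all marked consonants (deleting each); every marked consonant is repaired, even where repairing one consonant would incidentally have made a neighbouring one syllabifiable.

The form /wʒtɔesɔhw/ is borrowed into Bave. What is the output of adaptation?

tɔesɔ

Substitution: /w/ → /l/, /ʒ/ → /ʃ/, giving /lʃtɔesɔhl/.
Syllabifying with onset maximization leaves /l/, /ʃ/, /h/, /l/ stranded (no codas are permitted; onsets are limited to one consonant).
Deletion applies to /l/, /ʃ/, /h/, /l/.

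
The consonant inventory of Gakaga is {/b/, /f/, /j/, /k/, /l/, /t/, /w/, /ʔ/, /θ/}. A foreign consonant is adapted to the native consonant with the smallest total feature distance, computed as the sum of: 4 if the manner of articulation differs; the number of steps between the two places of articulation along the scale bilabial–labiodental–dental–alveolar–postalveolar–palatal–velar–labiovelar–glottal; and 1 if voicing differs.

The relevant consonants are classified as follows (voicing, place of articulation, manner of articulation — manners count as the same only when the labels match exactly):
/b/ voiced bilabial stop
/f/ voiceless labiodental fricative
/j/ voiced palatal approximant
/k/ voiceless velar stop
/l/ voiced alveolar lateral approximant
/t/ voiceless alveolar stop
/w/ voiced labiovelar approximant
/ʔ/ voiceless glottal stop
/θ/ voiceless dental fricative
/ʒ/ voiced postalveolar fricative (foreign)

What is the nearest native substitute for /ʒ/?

θ

/θ/ is closest: same manner (fricative), place distance 2 (postalveolar→dental), voicing differs (+1); total 3. Next closest is /f/ at distance 4.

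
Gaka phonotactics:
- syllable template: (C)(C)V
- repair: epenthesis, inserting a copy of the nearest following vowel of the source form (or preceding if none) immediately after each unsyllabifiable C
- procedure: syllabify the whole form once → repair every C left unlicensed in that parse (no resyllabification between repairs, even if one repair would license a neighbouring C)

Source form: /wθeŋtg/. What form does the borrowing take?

Syllabifying with onset maximization leaves /ŋ/, /t/, /g/ stranded (no codas are permitted; onsets may contain at most 2 consonants).
Each unlicensed consonant becomes the onset of a new syllable: /ŋ/ → /ŋe/, /t/ → /te/, /g/ → /ge/.

wθeŋetege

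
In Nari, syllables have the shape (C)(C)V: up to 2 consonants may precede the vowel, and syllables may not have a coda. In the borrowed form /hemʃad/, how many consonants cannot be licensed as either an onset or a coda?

Under (C)(C)V, the unsyllabifiable consonants are /d/ (no codas are permitted; onsets may contain at most 2 consonants).

1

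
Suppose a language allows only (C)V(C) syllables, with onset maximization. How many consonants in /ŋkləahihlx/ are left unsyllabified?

The consonants /ŋ/, /k/, /l/, /x/ cannot be parsed into a legal (C)V(C) syllable (at most one coda consonant is licensed; onsets are limited to one consonant).

4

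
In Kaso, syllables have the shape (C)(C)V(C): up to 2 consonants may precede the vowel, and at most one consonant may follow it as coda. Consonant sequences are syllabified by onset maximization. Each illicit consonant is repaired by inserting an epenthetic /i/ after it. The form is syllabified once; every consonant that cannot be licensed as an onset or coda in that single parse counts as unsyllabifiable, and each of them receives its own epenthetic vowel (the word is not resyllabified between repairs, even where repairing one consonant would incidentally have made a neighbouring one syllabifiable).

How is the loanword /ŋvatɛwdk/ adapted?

ŋvatɛwdiki

Syllabifying with onset maximization leaves /d/, /k/ stranded (at most one coda consonant is licensed; onsets may contain at most 2 consonants).
Inserting the epenthetic vowel yields /d/ → /di/, /k/ → /ki/.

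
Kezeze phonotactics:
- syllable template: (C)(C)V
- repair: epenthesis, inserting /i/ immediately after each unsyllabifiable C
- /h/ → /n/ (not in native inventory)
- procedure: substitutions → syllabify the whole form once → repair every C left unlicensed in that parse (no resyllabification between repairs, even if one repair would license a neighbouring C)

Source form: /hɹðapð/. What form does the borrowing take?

Substitution: /h/ → /n/, giving /nɹðapð/.
Under (C)(C)V, the unsyllabifiable consonants are /n/, /p/, /ð/ (no codas are permitted; onsets may contain at most 2 consonants).
Each unlicensed consonant becomes the onset of a new syllable: /n/ → /ni/, /p/ → /pi/, /ð/ → /ði/.

niɹðapiði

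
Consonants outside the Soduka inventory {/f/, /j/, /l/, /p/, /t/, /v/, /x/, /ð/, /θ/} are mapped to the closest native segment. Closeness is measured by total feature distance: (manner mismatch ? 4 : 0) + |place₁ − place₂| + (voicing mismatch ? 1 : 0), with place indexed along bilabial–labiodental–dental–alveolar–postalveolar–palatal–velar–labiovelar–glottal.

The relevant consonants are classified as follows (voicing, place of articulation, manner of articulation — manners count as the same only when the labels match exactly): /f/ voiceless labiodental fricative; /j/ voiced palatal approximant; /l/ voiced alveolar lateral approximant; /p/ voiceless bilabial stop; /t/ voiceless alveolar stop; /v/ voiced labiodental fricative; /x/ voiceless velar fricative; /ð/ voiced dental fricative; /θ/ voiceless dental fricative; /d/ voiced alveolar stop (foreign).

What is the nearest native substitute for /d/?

/t/ is closest: same manner (stop), place distance 0 (alveolar→alveolar), voicing differs (+1); total 1. Next closest is /l/ at distance 4.

t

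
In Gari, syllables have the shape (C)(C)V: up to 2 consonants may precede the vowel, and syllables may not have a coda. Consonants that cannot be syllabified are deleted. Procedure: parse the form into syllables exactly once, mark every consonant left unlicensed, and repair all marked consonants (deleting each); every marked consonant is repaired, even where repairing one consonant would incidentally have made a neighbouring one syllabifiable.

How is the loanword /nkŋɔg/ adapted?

kŋɔ

The consonants /n/, /g/ cannot be parsed into a legal (C)(C)V syllable (no codas are permitted; onsets may contain at most 2 consonants).
Each unlicensed consonant is deleted: /n/, /g/.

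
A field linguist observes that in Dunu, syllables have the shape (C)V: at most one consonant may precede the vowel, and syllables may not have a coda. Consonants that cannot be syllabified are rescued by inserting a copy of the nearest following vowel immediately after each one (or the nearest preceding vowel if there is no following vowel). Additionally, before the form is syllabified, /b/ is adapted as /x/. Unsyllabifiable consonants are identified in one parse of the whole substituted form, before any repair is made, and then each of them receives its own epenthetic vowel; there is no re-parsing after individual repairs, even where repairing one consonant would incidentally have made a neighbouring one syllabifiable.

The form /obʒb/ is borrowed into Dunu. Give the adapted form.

Substitution: /b/ → /x/, giving /oxʒx/.
Under (C)V, the unsyllabifiable consonants are /x/, /ʒ/, /x/ (no codas are permitted; onsets are limited to one consonant).
Epenthesis after each stranded consonant: /x/ → /xo/, /ʒ/ → /ʒo/, /x/ → /xo/.

oxoʒoxo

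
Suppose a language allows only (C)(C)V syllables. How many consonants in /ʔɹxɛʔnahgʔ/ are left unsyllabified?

Under (C)(C)V, the unsyllabifiable consonants are /ʔ/, /h/, /g/, /ʔ/ (no codas are permitted; onsets may contain at most 2 consonants).

4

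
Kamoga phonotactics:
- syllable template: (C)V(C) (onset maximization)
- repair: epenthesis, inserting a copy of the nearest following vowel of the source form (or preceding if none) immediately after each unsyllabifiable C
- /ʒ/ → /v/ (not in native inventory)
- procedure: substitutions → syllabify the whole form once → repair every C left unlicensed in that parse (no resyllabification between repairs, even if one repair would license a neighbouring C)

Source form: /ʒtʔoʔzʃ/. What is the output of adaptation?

votoʔoʔzoʃo

Substitution: /ʒ/ → /v/, giving /vtʔoʔzʃ/.
Syllabifying with onset maximization leaves /v/, /t/, /z/, /ʃ/ stranded (at most one coda consonant is licensed; onsets are limited to one consonant).
Each unlicensed consonant becomes the onset of a new syllable: /v/ → /vo/, /t/ → /to/, /z/ → /zo/, /ʃ/ → /ʃo/.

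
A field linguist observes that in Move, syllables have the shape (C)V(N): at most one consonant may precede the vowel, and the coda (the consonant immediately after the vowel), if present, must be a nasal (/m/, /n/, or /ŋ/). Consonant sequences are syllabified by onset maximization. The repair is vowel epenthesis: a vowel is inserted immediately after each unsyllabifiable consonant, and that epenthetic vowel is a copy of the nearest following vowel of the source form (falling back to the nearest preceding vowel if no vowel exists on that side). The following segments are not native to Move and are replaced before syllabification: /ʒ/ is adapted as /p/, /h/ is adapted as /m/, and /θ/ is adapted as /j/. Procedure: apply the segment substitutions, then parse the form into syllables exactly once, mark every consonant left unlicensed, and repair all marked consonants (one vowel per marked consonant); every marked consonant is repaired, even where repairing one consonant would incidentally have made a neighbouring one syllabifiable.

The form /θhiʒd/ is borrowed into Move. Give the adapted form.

Substitution: /θ/ → /j/, /h/ → /m/, /ʒ/ → /p/, giving /jmipd/.
Under (C)V(N), the unsyllabifiable consonants are /j/, /p/, /d/ (only a nasal (/m/, /n/, or /ŋ/) is licensed in coda position; onsets are limited to one consonant).
Inserting the epenthetic vowel yields /j/ → /ji/, /p/ → /pi/, /d/ → /di/.

jimipidi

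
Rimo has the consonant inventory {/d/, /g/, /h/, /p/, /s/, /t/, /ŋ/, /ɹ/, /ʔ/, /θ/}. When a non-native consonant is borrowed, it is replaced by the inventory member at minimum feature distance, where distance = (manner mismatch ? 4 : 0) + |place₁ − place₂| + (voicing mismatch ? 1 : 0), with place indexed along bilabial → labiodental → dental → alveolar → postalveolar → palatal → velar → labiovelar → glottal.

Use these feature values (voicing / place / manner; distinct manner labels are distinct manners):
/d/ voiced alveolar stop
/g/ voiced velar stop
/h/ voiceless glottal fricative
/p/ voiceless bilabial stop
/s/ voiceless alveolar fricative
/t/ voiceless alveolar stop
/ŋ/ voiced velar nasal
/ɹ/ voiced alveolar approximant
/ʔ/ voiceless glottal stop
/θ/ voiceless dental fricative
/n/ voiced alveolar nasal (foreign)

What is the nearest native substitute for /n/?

ŋ

/ŋ/ is closest: same manner (nasal), place distance 3 (alveolar→velar), same voicing; total 3. Next closest is /d/ at distance 4.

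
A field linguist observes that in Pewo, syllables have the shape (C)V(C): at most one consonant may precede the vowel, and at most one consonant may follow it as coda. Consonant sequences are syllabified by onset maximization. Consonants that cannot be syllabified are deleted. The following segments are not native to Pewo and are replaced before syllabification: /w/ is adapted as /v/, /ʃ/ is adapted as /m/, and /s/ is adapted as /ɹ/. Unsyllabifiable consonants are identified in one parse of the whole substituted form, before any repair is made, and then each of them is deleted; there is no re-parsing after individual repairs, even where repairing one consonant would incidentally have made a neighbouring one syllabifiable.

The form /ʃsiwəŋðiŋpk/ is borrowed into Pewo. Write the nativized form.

Substitution: /ʃ/ → /m/, /s/ → /ɹ/, /w/ → /v/, giving /mɹivəŋðiŋpk/.
Syllabifying with onset maximization leaves /m/, /p/, /k/ stranded (at most one coda consonant is licensed; onsets are limited to one consonant).
Deleting the stranded consonants removes /m/, /p/, /k/.

ɹivəŋðiŋ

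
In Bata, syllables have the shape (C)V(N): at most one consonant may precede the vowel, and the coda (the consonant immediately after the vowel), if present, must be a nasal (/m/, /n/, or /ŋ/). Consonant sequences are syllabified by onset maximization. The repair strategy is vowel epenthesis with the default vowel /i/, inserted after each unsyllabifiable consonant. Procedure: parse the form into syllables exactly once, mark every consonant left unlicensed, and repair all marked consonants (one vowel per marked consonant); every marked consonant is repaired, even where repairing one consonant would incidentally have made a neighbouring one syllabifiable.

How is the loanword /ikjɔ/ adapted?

Syllabifying with onset maximization leaves /k/ stranded (only a nasal (/m/, /n/, or /ŋ/) is licensed in coda position; onsets are limited to one consonant).
Epenthesis after each stranded consonant: /k/ → /ki/.

ikijɔ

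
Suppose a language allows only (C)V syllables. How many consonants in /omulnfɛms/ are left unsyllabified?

4

The consonants /l/, /n/, /m/, /s/ cannot be parsed into a legal (C)V syllable (no codas are permitted; onsets are limited to one consonant).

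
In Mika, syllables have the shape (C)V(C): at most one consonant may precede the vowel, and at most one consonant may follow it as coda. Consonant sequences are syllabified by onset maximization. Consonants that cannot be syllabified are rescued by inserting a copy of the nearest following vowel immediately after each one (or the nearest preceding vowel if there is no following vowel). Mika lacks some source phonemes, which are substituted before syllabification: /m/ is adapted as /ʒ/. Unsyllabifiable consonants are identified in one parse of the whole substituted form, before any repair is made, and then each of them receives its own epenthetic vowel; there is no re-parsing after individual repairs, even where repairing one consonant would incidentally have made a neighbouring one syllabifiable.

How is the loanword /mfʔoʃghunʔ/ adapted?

ʒofoʔoʃguhunʔu

Substitution: /m/ → /ʒ/, giving /ʒfʔoʃghunʔ/.
Syllabifying with onset maximization leaves /ʒ/, /f/, /g/, /ʔ/ stranded (at most one coda consonant is licensed; onsets are limited to one consonant).
Epenthesis after each stranded consonant: /ʒ/ → /ʒo/, /f/ → /fo/, /g/ → /gu/, /ʔ/ → /ʔu/.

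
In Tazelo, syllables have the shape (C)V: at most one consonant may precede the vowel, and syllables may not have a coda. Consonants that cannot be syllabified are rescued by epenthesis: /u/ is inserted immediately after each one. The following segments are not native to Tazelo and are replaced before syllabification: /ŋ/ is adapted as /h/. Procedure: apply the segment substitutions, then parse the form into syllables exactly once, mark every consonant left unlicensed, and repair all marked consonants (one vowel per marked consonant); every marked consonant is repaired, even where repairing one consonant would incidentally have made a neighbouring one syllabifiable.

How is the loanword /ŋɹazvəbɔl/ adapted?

huɹazuvəbɔlu

Substitution: /ŋ/ → /h/, giving /hɹazvəbɔl/.
The consonants /h/, /z/, /l/ cannot be parsed into a legal (C)V syllable (no codas are permitted; onsets are limited to one consonant).
Inserting the epenthetic vowel yields /h/ → /hu/, /z/ → /zu/, /l/ → /lu/.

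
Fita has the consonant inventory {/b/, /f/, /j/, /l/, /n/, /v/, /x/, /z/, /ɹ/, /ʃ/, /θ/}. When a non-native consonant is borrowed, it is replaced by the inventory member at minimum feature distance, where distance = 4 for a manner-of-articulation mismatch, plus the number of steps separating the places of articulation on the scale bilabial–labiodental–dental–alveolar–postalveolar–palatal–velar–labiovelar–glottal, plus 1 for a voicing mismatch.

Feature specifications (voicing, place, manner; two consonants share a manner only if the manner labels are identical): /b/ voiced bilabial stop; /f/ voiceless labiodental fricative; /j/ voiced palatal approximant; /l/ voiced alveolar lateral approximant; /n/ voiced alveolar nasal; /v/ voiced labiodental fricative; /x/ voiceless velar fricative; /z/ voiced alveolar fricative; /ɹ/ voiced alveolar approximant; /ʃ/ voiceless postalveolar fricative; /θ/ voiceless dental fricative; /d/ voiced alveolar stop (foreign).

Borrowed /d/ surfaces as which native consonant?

b

/b/ is closest: same manner (stop), place distance 3 (alveolar→bilabial), same voicing; total 3. Next closest is /l/ at distance 4.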